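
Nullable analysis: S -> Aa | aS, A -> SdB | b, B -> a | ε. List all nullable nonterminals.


A nonterminal is nullable iff some alternative derives ε (directly, or every symbol in it is nullable)
Nullable: {B}


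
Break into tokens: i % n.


Scan left to right, longest-match per lexeme
Tokens: ID(i), OP(%), ID(n)


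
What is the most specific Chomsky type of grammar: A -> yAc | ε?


Single nonterminal LHS, but y^n c^n is not regular
Classification: Type 2 (Context-Free)


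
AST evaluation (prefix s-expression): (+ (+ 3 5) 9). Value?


Evaluate inner: (+ 3 5) = 8
Evaluate root: (+ 8 9) = 17
Result: 17


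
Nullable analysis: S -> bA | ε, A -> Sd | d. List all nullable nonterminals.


A nonterminal is nullable iff some alternative derives ε (directly, or every symbol in it is nullable)
Nullable: {S}


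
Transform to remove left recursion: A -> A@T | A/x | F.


Left-recursive alternatives: A@T, A/x; non-recursive: F
Introduce A': A -> FA', A' -> @TA' | /xA' | ε


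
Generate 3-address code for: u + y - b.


Break into single-operator statements:
t1 = u + y
t2 = t1 - b


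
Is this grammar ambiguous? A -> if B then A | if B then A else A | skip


dangling else: 'if B then if B then skip else skip' parses two ways
Ambiguous


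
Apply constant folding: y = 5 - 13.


5 - 13 = -8 at compile time
Optimized: y = -8


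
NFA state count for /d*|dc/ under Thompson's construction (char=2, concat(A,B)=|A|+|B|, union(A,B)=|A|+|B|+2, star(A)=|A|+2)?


Syntax tree has 3 char leaf(s), 1 union(s), 1 star(s)
chars contribute 3×2 = 6; each union adds +2; each star adds +2
Total: 6 + 2 + 2 = 10 states


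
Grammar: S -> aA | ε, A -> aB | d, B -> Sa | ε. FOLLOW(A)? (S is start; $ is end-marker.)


$ ∈ FOLLOW(S). For each A -> αBβ: add FIRST(β)\{ε} to FOLLOW(B); if β nullable, add FOLLOW(A).
FOLLOW(A) = {$, a}


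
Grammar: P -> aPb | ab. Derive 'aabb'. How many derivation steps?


Derivation: P => aPb => aabb
Steps: 2


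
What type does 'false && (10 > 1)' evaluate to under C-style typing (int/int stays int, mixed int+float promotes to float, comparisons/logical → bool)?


Operand types: bool && bool
Rule: logical operators take bool operands and yield bool
Result type: bool


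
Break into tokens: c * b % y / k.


Scan left to right, longest-match per lexeme
Tokens: ID(c), OP(*), ID(b), OP(%), ID(y), OP(/), ID(k)


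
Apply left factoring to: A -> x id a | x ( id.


Common prefix: 'x'
Factored: A -> x A', A' -> id a | ( id


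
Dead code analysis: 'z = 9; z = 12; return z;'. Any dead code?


first assignment to z is overwritten before any read
Dead: 'z = 9'


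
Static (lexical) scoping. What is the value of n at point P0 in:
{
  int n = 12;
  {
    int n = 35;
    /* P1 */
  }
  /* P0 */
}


n declared in the same block as P0
n = 12


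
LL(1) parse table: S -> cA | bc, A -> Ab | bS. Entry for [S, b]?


For [S, b]: 'b' ∈ FIRST(bc)
Entry: S -> bc


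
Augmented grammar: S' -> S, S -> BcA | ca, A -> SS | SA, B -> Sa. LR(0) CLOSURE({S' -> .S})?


Start: S' -> .S
For each item with dot before a nonterminal B, add B -> .γ for every B-production
Closure: [S' -> .S, S -> .BcA, S -> .ca, B -> .Sa]


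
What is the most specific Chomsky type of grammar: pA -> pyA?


LHS has context (more than one symbol) and |LHS| ≤ |RHS|
Classification: Type 1 (Context-Sensitive)


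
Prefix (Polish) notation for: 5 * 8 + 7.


left-to-right (same/higher precedence on left): tree is (+ (* 5 8) 7)
Prefix: + * 5 8 7


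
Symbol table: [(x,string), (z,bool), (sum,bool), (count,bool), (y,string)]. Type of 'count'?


Lookup 'count' → type bool


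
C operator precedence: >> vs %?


'%' is multiplicative (level 10); '>>' is shift (level 8)
Higher level binds tighter
'%' has higher precedence than '>>'


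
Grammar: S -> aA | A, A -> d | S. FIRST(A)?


Per alternative of A: FIRST(d) = {d}; FIRST(S) = {a, d}
FIRST(A) = {a, d}


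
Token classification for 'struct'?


Pattern: reserved word
Type: KEYWORD


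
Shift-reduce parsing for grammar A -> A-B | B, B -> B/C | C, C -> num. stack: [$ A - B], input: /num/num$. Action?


'/' can extend B; shift to build B -> B/C
Action: shift


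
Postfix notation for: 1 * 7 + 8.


Left to right (same or higher precedence on left)
Postfix: 1 7 * 8 +


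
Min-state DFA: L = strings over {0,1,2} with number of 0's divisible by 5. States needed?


Track (count of 0) mod 5: states 0..4, accept at 0
Minimal DFA: 5 states


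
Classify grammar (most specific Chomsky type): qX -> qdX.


LHS has context (more than one symbol) and |LHS| ≤ |RHS|
Classification: Type 1 (Context-Sensitive)


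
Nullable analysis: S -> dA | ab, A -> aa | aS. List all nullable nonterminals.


A nonterminal is nullable iff some alternative derives ε (directly, or every symbol in it is nullable)
Nullable: {}


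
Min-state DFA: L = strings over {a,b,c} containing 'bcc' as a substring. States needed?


KMP-style automaton: 3 progress states + 1 absorbing accept = 4
Minimal DFA: 4 states


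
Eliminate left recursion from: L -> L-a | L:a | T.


Left-recursive alternatives: L-a, L:a; non-recursive: T
Introduce L': L -> TL', L' -> -aL' | :aL' | ε


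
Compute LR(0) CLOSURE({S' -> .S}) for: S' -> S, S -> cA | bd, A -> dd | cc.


Start: S' -> .S
For each item with dot before a nonterminal B, add B -> .γ for every B-production
Closure: [S' -> .S, S -> .cA, S -> .bd]


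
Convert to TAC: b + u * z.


Break into single-operator statements:
t1 = u * z
t2 = b + t1


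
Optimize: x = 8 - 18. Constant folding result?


8 - 18 = -10 at compile time
Optimized: x = -10


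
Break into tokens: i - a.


Scan left to right, longest-match per lexeme
Tokens: ID(i), OP(-), ID(a)


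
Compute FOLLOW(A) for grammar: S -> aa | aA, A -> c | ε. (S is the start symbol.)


$ ∈ FOLLOW(S). For each A -> αBβ: add FIRST(β)\{ε} to FOLLOW(B); if β nullable, add FOLLOW(A).
FOLLOW(A) = {$}


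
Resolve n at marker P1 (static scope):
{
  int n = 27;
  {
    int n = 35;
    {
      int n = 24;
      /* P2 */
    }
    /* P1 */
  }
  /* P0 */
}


n declared in the same block as P1
n = 35


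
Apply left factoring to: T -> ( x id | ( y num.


Common prefix: '('
Factored: T -> ( T', T' -> x id | y num


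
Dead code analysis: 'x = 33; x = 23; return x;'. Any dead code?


first assignment to x is overwritten before any read
Dead: 'x = 33'


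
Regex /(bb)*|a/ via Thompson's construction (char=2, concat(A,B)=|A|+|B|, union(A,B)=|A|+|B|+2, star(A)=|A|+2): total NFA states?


Syntax tree has 3 char leaf(s), 1 union(s), 1 star(s)
chars contribute 3×2 = 6; each union adds +2; each star adds +2
Total: 6 + 2 + 2 = 10 states


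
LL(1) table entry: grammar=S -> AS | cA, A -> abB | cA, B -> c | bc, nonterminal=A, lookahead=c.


For [A, c]: 'c' ∈ FIRST(cA)
Entry: A -> cA


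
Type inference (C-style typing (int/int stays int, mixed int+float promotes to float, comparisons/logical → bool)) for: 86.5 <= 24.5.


Operand types: float <= float
Rule: comparison yields bool
Result type: bool


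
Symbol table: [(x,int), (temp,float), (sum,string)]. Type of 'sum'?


Lookup 'sum' → type string


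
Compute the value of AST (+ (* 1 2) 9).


Evaluate inner: (* 1 2) = 2
Evaluate root: (+ 2 9) = 11
Result: 11


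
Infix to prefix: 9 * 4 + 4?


left-to-right (same/higher precedence on left): tree is (+ (* 9 4) 4)
Prefix: + * 9 4 4


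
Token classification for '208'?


Pattern: digits only
Type: INTEGER_LITERAL


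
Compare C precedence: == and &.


'==' is equality (level 6); '&' is bitwise AND (level 5)
Higher level binds tighter
'==' has higher precedence than '&'


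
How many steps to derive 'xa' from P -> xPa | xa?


Derivation: P => xa
Steps: 1


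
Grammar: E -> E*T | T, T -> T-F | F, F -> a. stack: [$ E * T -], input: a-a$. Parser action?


no handle; shift 'a'
Action: shift


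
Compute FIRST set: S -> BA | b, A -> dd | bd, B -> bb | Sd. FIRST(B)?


Per alternative of B: FIRST(bb) = {b}; FIRST(Sd) = {b}
FIRST(B) = {b}


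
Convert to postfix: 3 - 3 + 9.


Left to right (same or higher precedence on left)
Postfix: 3 3 - 9 +


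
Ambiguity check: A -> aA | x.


right-linear, alternatives start with distinct terminals 'a' vs 'x': unique leftmost derivation
Unambiguous


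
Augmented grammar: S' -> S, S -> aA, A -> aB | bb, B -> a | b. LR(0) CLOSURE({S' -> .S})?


Start: S' -> .S
For each item with dot before a nonterminal B, add B -> .γ for every B-production
Closure: [S' -> .S, S -> .aA]


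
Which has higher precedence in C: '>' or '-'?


'-' is additive (level 9); '>' is relational (level 7)
Higher level binds tighter
'-' has higher precedence than '>'


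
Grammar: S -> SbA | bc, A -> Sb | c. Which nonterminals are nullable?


A nonterminal is nullable iff some alternative derives ε (directly, or every symbol in it is nullable)
Nullable: {}


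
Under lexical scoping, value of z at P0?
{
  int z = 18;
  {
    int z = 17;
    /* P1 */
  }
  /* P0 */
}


z declared in the same block as P0
z = 18


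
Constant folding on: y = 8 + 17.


8 + 17 = 25 at compile time
Optimized: y = 25


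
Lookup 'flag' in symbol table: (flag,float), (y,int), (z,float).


Lookup 'flag' → type float


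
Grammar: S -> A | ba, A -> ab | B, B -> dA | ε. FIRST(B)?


Per alternative of B: FIRST(dA) = {d}; FIRST(ε) = {ε}
FIRST(B) = {d, ε}


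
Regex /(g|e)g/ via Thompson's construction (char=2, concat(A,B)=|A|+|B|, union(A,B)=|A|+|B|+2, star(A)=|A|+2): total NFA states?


Syntax tree has 3 char leaf(s), 1 union(s), 0 star(s)
chars contribute 3×2 = 6; each union adds +2; each star adds +2
Total: 6 + 2 + 0 = 8 states


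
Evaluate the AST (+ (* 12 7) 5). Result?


Evaluate inner: (* 12 7) = 84
Evaluate root: (+ 84 5) = 89
Result: 89


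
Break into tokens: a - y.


Scan left to right, longest-match per lexeme
Tokens: ID(a), OP(-), ID(y)


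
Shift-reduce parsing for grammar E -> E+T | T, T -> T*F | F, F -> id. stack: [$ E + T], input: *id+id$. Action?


'*' can extend T; shift to build T -> T*F
Action: shift


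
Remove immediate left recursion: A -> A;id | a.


Left-recursive alternatives: A;id; non-recursive: a
Introduce A': A -> aA', A' -> ;idA' | ε


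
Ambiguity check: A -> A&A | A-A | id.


'id&id-id' has two parse trees (no precedence encoded between & and -)
Ambiguous


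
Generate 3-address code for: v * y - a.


Break into single-operator statements:
t1 = v * y
t2 = t1 - a


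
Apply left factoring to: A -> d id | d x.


Common prefix: 'd'
Factored: A -> d A', A' -> id | x


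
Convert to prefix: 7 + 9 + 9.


left-to-right (same/higher precedence on left): tree is (+ (+ 7 9) 9)
Prefix: + + 7 9 9


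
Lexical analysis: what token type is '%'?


Pattern: operator symbol
Type: OPERATOR


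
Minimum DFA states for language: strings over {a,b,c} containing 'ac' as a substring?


KMP-style automaton: 2 progress states + 1 absorbing accept = 3
Minimal DFA: 3 states


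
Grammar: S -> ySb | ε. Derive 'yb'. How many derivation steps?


Derivation: S => ySb => yb
Steps: 2


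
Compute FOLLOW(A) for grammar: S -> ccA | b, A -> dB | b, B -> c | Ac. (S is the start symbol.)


$ ∈ FOLLOW(S). For each A -> αBβ: add FIRST(β)\{ε} to FOLLOW(B); if β nullable, add FOLLOW(A).
FOLLOW(A) = {$, c}


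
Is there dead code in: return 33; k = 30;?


statement follows a return and is unreachable
Dead: 'k = 30'


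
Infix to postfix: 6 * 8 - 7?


Left to right (same or higher precedence on left)
Postfix: 6 8 * 7 -


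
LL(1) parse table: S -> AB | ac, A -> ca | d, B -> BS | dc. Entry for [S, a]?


For [S, a]: 'a' ∈ FIRST(ac)
Entry: S -> ac


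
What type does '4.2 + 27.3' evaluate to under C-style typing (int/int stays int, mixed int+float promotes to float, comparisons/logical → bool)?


Operand types: float + float
Rule: mixed int/float promotes to float; int/int stays int
Result type: float


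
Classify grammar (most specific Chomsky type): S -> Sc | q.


Left-linear: every RHS is a terminal or one nonterminal followed by a terminal
Classification: Type 3 (Regular)


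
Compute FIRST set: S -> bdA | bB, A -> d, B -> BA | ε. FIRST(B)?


Per alternative of B: FIRST(BA) = {d}; FIRST(ε) = {ε}
FIRST(B) = {d, ε}


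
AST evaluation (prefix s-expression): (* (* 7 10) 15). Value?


Evaluate inner: (* 7 10) = 70
Evaluate root: (* 70 15) = 1050
Result: 1050


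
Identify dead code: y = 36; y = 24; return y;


first assignment to y is overwritten before any read
Dead: 'y = 36'


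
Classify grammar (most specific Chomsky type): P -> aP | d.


Right-linear: every RHS is a terminal or a terminal followed by one nonterminal
Classification: Type 3 (Regular)


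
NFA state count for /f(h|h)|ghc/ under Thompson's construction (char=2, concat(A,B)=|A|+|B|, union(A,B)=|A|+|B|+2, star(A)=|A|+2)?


Syntax tree has 6 char leaf(s), 2 union(s), 0 star(s)
chars contribute 6×2 = 12; each union adds +2; each star adds +2
Total: 12 + 4 + 0 = 16 states


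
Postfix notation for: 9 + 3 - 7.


Left to right (same or higher precedence on left)
Postfix: 9 3 + 7 -


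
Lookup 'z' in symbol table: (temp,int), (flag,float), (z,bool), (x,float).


Lookup 'z' → type bool


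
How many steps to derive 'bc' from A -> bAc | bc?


Derivation: A => bc
Steps: 1


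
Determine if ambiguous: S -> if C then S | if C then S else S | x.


dangling else: 'if C then if C then x else x' parses two ways
Ambiguous


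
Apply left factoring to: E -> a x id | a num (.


Common prefix: 'a'
Factored: E -> a E', E' -> x id | num (


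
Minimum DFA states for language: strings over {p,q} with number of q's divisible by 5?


Track (count of q) mod 5: states 0..4, accept at 0
Minimal DFA: 5 states


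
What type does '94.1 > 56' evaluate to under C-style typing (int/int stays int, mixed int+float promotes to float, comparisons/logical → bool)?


Operand types: float > int
Rule: comparison yields bool
Result type: bool


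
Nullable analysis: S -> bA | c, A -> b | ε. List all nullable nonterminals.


A nonterminal is nullable iff some alternative derives ε (directly, or every symbol in it is nullable)
Nullable: {A}


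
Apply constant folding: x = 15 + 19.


15 + 19 = 34 at compile time
Optimized: x = 34


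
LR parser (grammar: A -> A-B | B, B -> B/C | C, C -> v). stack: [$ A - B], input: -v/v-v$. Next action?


handle 'A-B' on top; lookahead ∈ FOLLOW(A) = {-, $}
Action: reduce (A -> A-B)


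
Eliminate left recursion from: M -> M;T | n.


Left-recursive alternatives: M;T; non-recursive: n
Introduce M': M -> nM', M' -> ;TM' | ε


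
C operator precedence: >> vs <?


'>>' is shift (level 8); '<' is relational (level 7)
Higher level binds tighter
'>>' has higher precedence than '<'


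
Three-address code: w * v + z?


Break into single-operator statements:
t1 = w * v
t2 = t1 + z


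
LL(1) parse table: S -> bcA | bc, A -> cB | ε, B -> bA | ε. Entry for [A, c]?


For [A, c]: 'c' ∈ FIRST(cB)
Entry: A -> cB


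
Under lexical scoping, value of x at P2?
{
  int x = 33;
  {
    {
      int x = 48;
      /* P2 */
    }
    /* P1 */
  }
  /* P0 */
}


x declared in the same block as P2
x = 48


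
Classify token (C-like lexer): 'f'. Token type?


Pattern: letter/underscore followed by alphanumerics, not a keyword
Type: IDENTIFIER


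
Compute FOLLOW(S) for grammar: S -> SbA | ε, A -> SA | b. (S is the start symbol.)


$ ∈ FOLLOW(S). For each A -> αBβ: add FIRST(β)\{ε} to FOLLOW(B); if β nullable, add FOLLOW(A).
FOLLOW(S) = {$, b}


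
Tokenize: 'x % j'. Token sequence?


Scan left to right, longest-match per lexeme
Tokens: ID(x), OP(%), ID(j)


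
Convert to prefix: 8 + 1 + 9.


left-to-right (same/higher precedence on left): tree is (+ (+ 8 1) 9)
Prefix: + + 8 1 9


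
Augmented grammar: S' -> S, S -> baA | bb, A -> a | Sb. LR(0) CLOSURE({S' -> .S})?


Start: S' -> .S
For each item with dot before a nonterminal B, add B -> .γ for every B-production
Closure: [S' -> .S, S -> .baA, S -> .bb]


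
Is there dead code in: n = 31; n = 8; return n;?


first assignment to n is overwritten before any read
Dead: 'n = 31'


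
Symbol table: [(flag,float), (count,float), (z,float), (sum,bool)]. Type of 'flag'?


Lookup 'flag' → type float


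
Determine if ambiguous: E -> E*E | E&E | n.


'n*n&n' has two parse trees (no precedence encoded between * and &)
Ambiguous


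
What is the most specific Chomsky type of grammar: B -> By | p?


Left-linear: every RHS is a terminal or one nonterminal followed by a terminal
Classification: Type 3 (Regular)


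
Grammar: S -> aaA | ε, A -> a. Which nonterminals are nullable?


A nonterminal is nullable iff some alternative derives ε (directly, or every symbol in it is nullable)
Nullable: {S}


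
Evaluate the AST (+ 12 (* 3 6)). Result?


Evaluate inner: (* 3 6) = 18
Evaluate root: (+ 12 18) = 30
Result: 30


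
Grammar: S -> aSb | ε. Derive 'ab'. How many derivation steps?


Derivation: S => aSb => ab
Steps: 2


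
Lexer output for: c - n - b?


Scan left to right, longest-match per lexeme
Tokens: ID(c), OP(-), ID(n), OP(-), ID(b)


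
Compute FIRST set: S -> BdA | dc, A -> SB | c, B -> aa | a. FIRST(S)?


Per alternative of S: FIRST(BdA) = {a}; FIRST(dc) = {d}
FIRST(S) = {a, d}


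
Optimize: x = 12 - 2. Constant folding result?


12 - 2 = 10 at compile time
Optimized: x = 10


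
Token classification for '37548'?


Pattern: digits only
Type: INTEGER_LITERAL


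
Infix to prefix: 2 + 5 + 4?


left-to-right (same/higher precedence on left): tree is (+ (+ 2 5) 4)
Prefix: + + 2 5 4


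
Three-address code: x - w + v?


Break into single-operator statements:
t1 = x - w
t2 = t1 + v


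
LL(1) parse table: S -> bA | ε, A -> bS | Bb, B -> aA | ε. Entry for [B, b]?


For [B, b]: ε is nullable and 'b' ∈ FOLLOW(B)
Entry: B -> ε


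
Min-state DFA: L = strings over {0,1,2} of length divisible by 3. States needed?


Track length mod 3: states 0..2, accept at 0
Minimal DFA: 3 states


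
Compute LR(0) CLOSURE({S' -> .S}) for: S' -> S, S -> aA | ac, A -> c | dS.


Start: S' -> .S
For each item with dot before a nonterminal B, add B -> .γ for every B-production
Closure: [S' -> .S, S -> .aA, S -> .ac]


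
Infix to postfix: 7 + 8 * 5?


* has higher precedence, evaluate 8*5 first
Postfix: 7 8 5 * +


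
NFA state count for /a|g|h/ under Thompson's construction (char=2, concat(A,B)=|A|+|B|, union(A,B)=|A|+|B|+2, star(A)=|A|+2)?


Syntax tree has 3 char leaf(s), 2 union(s), 0 star(s)
chars contribute 3×2 = 6; each union adds +2; each star adds +2
Total: 6 + 4 + 0 = 10 states


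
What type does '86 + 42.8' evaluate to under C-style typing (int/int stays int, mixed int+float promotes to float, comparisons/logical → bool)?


Operand types: int + float
Rule: mixed int/float promotes to float; int/int stays int
Result type: float


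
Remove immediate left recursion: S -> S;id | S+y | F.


Left-recursive alternatives: S;id, S+y; non-recursive: F
Introduce S': S -> FS', S' -> ;idS' | +yS' | ε


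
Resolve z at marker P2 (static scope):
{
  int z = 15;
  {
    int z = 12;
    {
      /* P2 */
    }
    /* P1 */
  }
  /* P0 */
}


P2's block does not declare z; resolves to the enclosing declaration at depth 1
z = 12


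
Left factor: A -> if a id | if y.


Common prefix: 'if'
Factored: A -> if A', A' -> a id | y


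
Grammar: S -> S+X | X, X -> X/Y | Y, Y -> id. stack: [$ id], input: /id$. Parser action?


'id' on top is the handle for Y -> id
Action: reduce (Y -> id)


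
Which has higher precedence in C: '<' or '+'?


'+' is additive (level 9); '<' is relational (level 7)
Higher level binds tighter
'+' has higher precedence than '<'


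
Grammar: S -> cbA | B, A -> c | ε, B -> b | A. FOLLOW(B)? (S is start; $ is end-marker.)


$ ∈ FOLLOW(S). For each A -> αBβ: add FIRST(β)\{ε} to FOLLOW(B); if β nullable, add FOLLOW(A).
FOLLOW(B) = {$}


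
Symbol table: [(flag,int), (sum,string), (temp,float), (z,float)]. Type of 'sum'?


Lookup 'sum' → type string


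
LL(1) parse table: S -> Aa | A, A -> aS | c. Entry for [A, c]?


For [A, c]: 'c' ∈ FIRST(c)
Entry: A -> c


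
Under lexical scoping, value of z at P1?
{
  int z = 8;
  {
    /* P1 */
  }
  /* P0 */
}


P1's block does not declare z; resolves to the enclosing declaration at depth 0
z = 8


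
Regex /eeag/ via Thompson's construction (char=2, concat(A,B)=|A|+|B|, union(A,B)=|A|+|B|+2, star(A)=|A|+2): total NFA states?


Syntax tree has 4 char leaf(s), 0 union(s), 0 star(s)
chars contribute 4×2 = 8; each union adds +2; each star adds +2
Total: 8 + 0 + 0 = 8 states


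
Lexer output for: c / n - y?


Scan left to right, longest-match per lexeme
Tokens: ID(c), OP(/), ID(n), OP(-), ID(y)


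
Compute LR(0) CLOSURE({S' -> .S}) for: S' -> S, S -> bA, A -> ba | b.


Start: S' -> .S
For each item with dot before a nonterminal B, add B -> .γ for every B-production
Closure: [S' -> .S, S -> .bA]


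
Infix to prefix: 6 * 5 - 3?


left-to-right (same/higher precedence on left): tree is (- (* 6 5) 3)
Prefix: - * 6 5 3


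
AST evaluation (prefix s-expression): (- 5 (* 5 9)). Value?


Evaluate inner: (* 5 9) = 45
Evaluate root: (- 5 45) = -40
Result: -40


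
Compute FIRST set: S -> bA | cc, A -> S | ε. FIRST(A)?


Per alternative of A: FIRST(S) = {b, c}; FIRST(ε) = {ε}
FIRST(A) = {b, c, ε}


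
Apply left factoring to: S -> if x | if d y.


Common prefix: 'if'
Factored: S -> if S', S' -> x | d y


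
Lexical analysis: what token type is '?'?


Pattern: operator symbol
Type: OPERATOR


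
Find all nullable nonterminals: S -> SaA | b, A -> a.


A nonterminal is nullable iff some alternative derives ε (directly, or every symbol in it is nullable)
Nullable: {}


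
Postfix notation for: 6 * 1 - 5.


Left to right (same or higher precedence on left)
Postfix: 6 1 * 5 -


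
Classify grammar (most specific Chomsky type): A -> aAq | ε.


Single nonterminal LHS, but a^n q^n is not regular
Classification: Type 2 (Context-Free)


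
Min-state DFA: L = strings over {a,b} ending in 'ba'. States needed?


Track the longest suffix of input matching a prefix of 'ba': 3 classes (prefixes of length 0..2)
Minimal DFA: 3 states


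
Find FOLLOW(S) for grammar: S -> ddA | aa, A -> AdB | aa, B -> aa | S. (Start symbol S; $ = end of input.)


$ ∈ FOLLOW(S). For each A -> αBβ: add FIRST(β)\{ε} to FOLLOW(B); if β nullable, add FOLLOW(A).
FOLLOW(S) = {$, d}


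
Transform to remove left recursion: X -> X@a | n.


Left-recursive alternatives: X@a; non-recursive: n
Introduce X': X -> nX', X' -> @aX' | ε


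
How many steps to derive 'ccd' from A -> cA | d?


Derivation: A => cA => ccA => ccd
Steps: 3


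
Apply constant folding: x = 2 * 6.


2 * 6 = 12 at compile time
Optimized: x = 12


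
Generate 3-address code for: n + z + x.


Break into single-operator statements:
t1 = n + z
t2 = t1 + x


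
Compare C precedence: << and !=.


'<<' is shift (level 8); '!=' is equality (level 6)
Higher level binds tighter
'<<' has higher precedence than '!='


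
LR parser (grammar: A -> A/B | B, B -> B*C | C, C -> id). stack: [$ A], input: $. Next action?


start symbol A on stack, input exhausted
Action: accept


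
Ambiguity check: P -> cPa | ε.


balanced c^n…a^n: each string has a unique parse
Unambiguous


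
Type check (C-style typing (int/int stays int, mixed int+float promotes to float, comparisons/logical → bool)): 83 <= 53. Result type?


Operand types: int <= int
Rule: comparison yields bool
Result type: bool


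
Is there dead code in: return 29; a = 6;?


statement follows a return and is unreachable
Dead: 'a = 6'


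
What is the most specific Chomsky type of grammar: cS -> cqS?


LHS has context (more than one symbol) and |LHS| ≤ |RHS|
Classification: Type 1 (Context-Sensitive)


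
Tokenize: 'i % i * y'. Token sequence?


Scan left to right, longest-match per lexeme
Tokens: ID(i), OP(%), ID(i), OP(*), ID(y)


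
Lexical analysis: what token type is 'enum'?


Pattern: reserved word
Type: KEYWORD


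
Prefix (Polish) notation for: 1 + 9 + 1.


left-to-right (same/higher precedence on left): tree is (+ (+ 1 9) 1)
Prefix: + + 1 9 1


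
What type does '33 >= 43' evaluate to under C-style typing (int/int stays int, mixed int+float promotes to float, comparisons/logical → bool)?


Operand types: int >= int
Rule: comparison yields bool
Result type: bool


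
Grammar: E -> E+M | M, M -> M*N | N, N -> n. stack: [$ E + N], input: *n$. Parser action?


'N' (not preceded by M*) is the handle for M -> N
Action: reduce (M -> N)


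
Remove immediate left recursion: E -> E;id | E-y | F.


Left-recursive alternatives: E;id, E-y; non-recursive: F
Introduce E': E -> FE', E' -> ;idE' | -yE' | ε


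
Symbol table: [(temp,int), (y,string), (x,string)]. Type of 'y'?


Lookup 'y' → type string


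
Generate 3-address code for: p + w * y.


Break into single-operator statements:
t1 = w * y
t2 = p + t1


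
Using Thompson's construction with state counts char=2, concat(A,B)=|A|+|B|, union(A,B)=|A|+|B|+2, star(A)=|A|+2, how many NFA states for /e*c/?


Syntax tree has 2 char leaf(s), 0 union(s), 1 star(s)
chars contribute 2×2 = 4; each union adds +2; each star adds +2
Total: 4 + 0 + 2 = 6 states


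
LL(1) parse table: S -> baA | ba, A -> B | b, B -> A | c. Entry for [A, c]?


For [A, c]: 'c' ∈ FIRST(B)
Entry: A -> B


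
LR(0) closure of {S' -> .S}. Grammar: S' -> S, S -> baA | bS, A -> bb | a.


Start: S' -> .S
For each item with dot before a nonterminal B, add B -> .γ for every B-production
Closure: [S' -> .S, S -> .baA, S -> .bS]


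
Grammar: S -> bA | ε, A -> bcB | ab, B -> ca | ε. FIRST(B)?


Per alternative of B: FIRST(ca) = {c}; FIRST(ε) = {ε}
FIRST(B) = {c, ε}


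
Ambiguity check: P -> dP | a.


right-linear, alternatives start with distinct terminals 'd' vs 'a': unique leftmost derivation
Unambiguous


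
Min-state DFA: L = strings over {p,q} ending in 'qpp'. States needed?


Track the longest suffix of input matching a prefix of 'qpp': 4 classes (prefixes of length 0..3)
Minimal DFA: 4 states


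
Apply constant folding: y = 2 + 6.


2 + 6 = 8 at compile time
Optimized: y = 8


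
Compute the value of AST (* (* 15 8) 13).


Evaluate inner: (* 15 8) = 120
Evaluate root: (* 120 13) = 1560
Result: 1560


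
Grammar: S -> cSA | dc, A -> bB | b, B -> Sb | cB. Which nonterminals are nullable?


A nonterminal is nullable iff some alternative derives ε (directly, or every symbol in it is nullable)
Nullable: {}


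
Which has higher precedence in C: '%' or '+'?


'%' is multiplicative (level 10); '+' is additive (level 9)
Higher level binds tighter
'%' has higher precedence than '+'


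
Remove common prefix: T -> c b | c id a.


Common prefix: 'c'
Factored: T -> c T', T' -> b | id a


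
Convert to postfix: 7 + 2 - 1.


Left to right (same or higher precedence on left)
Postfix: 7 2 + 1 -


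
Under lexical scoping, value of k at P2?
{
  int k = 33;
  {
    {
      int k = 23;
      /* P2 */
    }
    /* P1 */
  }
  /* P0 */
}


k declared in the same block as P2
k = 23


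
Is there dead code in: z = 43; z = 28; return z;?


first assignment to z is overwritten before any read
Dead: 'z = 43'


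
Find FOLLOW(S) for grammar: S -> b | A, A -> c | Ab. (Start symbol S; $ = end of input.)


$ ∈ FOLLOW(S). For each A -> αBβ: add FIRST(β)\{ε} to FOLLOW(B); if β nullable, add FOLLOW(A).
FOLLOW(S) = {$}


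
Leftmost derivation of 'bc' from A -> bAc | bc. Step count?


Derivation: A => bc
Steps: 1


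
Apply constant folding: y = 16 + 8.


16 + 8 = 24 at compile time
Optimized: y = 24


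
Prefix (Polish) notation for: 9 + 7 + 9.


left-to-right (same/higher precedence on left): tree is (+ (+ 9 7) 9)
Prefix: + + 9 7 9


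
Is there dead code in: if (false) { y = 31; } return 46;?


condition is constant false, so the whole block is unreachable
Dead: 'if (false) { y = 31; }'


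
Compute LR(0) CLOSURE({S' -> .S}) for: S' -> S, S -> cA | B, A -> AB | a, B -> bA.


Start: S' -> .S
For each item with dot before a nonterminal B, add B -> .γ for every B-production
Closure: [S' -> .S, S -> .cA, S -> .B, B -> .bA]


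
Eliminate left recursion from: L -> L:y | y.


Left-recursive alternatives: L:y; non-recursive: y
Introduce L': L -> yL', L' -> :yL' | ε


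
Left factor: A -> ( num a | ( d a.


Common prefix: '('
Factored: A -> ( A', A' -> num a | d a


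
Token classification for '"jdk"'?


Pattern: double-quoted sequence
Type: STRING_LITERAL


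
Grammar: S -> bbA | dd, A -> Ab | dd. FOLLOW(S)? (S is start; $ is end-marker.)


$ ∈ FOLLOW(S). For each A -> αBβ: add FIRST(β)\{ε} to FOLLOW(B); if β nullable, add FOLLOW(A).
FOLLOW(S) = {$}


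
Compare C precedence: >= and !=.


'>=' is relational (level 7); '!=' is equality (level 6)
Higher level binds tighter
'>=' has higher precedence than '!='


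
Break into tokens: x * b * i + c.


Scan left to right, longest-match per lexeme
Tokens: ID(x), OP(*), ID(b), OP(*), ID(i), OP(+), ID(c)


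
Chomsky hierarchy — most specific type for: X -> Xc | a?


Left-linear: every RHS is a terminal or one nonterminal followed by a terminal
Classification: Type 3 (Regular)


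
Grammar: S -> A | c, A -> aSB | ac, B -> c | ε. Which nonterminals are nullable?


A nonterminal is nullable iff some alternative derives ε (directly, or every symbol in it is nullable)
Nullable: {B}


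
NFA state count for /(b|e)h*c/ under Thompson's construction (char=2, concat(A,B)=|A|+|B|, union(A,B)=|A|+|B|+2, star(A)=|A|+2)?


Syntax tree has 4 char leaf(s), 1 union(s), 1 star(s)
chars contribute 4×2 = 8; each union adds +2; each star adds +2
Total: 8 + 2 + 2 = 12 states


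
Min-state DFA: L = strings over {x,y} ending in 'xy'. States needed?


Track the longest suffix of input matching a prefix of 'xy': 3 classes (prefixes of length 0..2)
Minimal DFA: 3 states


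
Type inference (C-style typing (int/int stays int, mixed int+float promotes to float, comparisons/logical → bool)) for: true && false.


Operand types: bool && bool
Rule: logical operators take bool operands and yield bool
Result type: bool


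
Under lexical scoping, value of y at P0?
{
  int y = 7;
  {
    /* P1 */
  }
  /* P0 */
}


y declared in the same block as P0
y = 7


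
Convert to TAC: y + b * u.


Break into single-operator statements:
t1 = b * u
t2 = y + t1


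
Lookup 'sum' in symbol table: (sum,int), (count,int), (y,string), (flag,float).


Lookup 'sum' → type int


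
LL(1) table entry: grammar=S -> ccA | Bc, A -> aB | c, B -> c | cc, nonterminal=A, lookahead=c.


For [A, c]: 'c' ∈ FIRST(c)
Entry: A -> c


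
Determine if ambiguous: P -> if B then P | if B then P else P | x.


dangling else: 'if B then if B then x else x' parses two ways
Ambiguous


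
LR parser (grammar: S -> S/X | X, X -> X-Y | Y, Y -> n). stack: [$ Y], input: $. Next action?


'Y' (not preceded by X-) is the handle for X -> Y
Action: reduce (X -> Y)


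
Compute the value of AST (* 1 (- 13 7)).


Evaluate inner: (- 13 7) = 6
Evaluate root: (* 1 6) = 6
Result: 6


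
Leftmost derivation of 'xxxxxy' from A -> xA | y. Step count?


Derivation: A => xA => xxA => xxxA => xxxxA => xxxxxA => xxxxxy
Steps: 6


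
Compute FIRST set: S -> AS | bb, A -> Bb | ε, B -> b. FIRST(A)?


Per alternative of A: FIRST(Bb) = {b}; FIRST(ε) = {ε}
FIRST(A) = {b, ε}


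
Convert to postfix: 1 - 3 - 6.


Left to right (same or higher precedence on left)
Postfix: 1 3 - 6 -


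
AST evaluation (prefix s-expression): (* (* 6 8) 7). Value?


Evaluate inner: (* 6 8) = 48
Evaluate root: (* 48 7) = 336
Result: 336


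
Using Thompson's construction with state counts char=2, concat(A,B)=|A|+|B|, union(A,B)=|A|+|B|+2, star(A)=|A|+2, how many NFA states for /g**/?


Syntax tree has 1 char leaf(s), 0 union(s), 2 star(s)
chars contribute 1×2 = 2; each union adds +2; each star adds +2
Total: 2 + 0 + 4 = 6 states


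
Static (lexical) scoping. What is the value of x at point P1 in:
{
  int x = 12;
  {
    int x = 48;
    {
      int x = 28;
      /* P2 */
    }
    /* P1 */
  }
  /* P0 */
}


x declared in the same block as P1
x = 48


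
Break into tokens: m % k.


Scan left to right, longest-match per lexeme
Tokens: ID(m), OP(%), ID(k)


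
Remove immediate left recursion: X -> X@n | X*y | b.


Left-recursive alternatives: X@n, X*y; non-recursive: b
Introduce X': X -> bX', X' -> @nX' | *yX' | ε


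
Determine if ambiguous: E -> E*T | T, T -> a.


precedence layered via separate nonterminal T: deterministic
Unambiguous


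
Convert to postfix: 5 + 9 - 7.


Left to right (same or higher precedence on left)
Postfix: 5 9 + 7 -


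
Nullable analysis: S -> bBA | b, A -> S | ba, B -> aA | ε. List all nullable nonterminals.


A nonterminal is nullable iff some alternative derives ε (directly, or every symbol in it is nullable)
Nullable: {B}


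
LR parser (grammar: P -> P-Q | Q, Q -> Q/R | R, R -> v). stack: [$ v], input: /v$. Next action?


'v' on top is the handle for R -> v
Action: reduce (R -> v)


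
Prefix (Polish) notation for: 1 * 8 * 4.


left-to-right (same/higher precedence on left): tree is (* (* 1 8) 4)
Prefix: * * 1 8 4


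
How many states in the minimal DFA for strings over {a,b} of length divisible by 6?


Track length mod 6: states 0..5, accept at 0
Minimal DFA: 6 states


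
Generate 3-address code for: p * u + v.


Break into single-operator statements:
t1 = p * u
t2 = t1 + v


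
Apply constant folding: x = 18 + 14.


18 + 14 = 32 at compile time
Optimized: x = 32


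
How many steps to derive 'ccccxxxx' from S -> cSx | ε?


Derivation: S => cSx => ccSxx => cccSxxx => ccccSxxxx => ccccxxxx
Steps: 5


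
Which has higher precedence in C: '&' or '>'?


'>' is relational (level 7); '&' is bitwise AND (level 5)
Higher level binds tighter
'>' has higher precedence than '&'


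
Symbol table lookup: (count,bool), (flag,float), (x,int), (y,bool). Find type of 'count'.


Lookup 'count' → type bool


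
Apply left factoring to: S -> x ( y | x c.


Common prefix: 'x'
Factored: S -> x S', S' -> ( y | c


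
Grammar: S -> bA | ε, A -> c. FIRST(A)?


Per alternative of A: FIRST(c) = {c}
FIRST(A) = {c}


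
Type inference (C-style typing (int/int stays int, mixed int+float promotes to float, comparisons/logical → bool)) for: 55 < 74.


Operand types: int < int
Rule: comparison yields bool
Result type: bool


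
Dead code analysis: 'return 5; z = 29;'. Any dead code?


statement follows a return and is unreachable
Dead: 'z = 29'


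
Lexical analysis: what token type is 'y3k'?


Pattern: letter/underscore followed by alphanumerics, not a keyword
Type: IDENTIFIER


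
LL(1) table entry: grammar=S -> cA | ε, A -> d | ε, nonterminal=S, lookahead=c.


For [S, c]: 'c' ∈ FIRST(cA)
Entry: S -> cA


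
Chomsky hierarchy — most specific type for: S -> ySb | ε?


Single nonterminal LHS, but y^n b^n is not regular
Classification: Type 2 (Context-Free)


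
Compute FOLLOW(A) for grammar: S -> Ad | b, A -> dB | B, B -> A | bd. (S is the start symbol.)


$ ∈ FOLLOW(S). For each A -> αBβ: add FIRST(β)\{ε} to FOLLOW(B); if β nullable, add FOLLOW(A).
FOLLOW(A) = {d}


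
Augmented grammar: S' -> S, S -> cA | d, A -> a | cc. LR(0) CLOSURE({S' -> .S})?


Start: S' -> .S
For each item with dot before a nonterminal B, add B -> .γ for every B-production
Closure: [S' -> .S, S -> .cA, S -> .d]


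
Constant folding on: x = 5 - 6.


5 - 6 = -1 at compile time
Optimized: x = -1


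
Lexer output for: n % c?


Scan left to right, longest-match per lexeme
Tokens: ID(n), OP(%), ID(c)


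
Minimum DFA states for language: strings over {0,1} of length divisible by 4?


Track length mod 4: states 0..3, accept at 0
Minimal DFA: 4 states


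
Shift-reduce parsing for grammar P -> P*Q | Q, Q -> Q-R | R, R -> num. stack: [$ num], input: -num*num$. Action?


'num' on top is the handle for R -> num
Action: reduce (R -> num)


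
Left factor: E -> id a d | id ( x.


Common prefix: 'id'
Factored: E -> id E', E' -> a d | ( x


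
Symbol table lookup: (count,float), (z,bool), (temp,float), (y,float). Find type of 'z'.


Lookup 'z' → type bool


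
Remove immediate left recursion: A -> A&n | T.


Left-recursive alternatives: A&n; non-recursive: T
Introduce A': A -> TA', A' -> &nA' | ε


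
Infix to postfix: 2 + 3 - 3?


Left to right (same or higher precedence on left)
Postfix: 2 3 + 3 -


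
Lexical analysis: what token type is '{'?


Pattern: delimiter/punctuation
Type: PUNCTUATION


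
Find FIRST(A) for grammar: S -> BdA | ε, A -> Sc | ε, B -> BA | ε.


Per alternative of A: FIRST(Sc) = {c, d}; FIRST(ε) = {ε}
FIRST(A) = {c, d, ε}


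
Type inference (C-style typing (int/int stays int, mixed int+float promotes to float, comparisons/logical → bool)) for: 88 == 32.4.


Operand types: int == float
Rule: comparison yields bool
Result type: bool


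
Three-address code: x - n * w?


Break into single-operator statements:
t1 = n * w
t2 = x - t1


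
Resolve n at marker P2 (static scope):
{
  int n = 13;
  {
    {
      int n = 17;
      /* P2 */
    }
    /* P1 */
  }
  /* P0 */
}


n declared in the same block as P2
n = 17


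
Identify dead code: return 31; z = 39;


statement follows a return and is unreachable
Dead: 'z = 39'


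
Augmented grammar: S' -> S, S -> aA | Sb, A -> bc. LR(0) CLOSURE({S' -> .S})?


Start: S' -> .S
For each item with dot before a nonterminal B, add B -> .γ for every B-production
Closure: [S' -> .S, S -> .aA, S -> .Sb]


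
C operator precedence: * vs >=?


'*' is multiplicative (level 10); '>=' is relational (level 7)
Higher level binds tighter
'*' has higher precedence than '>='


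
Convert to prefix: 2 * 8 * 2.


left-to-right (same/higher precedence on left): tree is (* (* 2 8) 2)
Prefix: * * 2 8 2


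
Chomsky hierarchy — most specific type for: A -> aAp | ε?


Single nonterminal LHS, but a^n p^n is not regular
Classification: Type 2 (Context-Free)


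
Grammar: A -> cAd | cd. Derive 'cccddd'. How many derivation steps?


Derivation: A => cAd => ccAdd => cccddd
Steps: 3


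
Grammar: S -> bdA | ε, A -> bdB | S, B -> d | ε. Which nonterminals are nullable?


A nonterminal is nullable iff some alternative derives ε (directly, or every symbol in it is nullable)
Nullable: {A, B, S}
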